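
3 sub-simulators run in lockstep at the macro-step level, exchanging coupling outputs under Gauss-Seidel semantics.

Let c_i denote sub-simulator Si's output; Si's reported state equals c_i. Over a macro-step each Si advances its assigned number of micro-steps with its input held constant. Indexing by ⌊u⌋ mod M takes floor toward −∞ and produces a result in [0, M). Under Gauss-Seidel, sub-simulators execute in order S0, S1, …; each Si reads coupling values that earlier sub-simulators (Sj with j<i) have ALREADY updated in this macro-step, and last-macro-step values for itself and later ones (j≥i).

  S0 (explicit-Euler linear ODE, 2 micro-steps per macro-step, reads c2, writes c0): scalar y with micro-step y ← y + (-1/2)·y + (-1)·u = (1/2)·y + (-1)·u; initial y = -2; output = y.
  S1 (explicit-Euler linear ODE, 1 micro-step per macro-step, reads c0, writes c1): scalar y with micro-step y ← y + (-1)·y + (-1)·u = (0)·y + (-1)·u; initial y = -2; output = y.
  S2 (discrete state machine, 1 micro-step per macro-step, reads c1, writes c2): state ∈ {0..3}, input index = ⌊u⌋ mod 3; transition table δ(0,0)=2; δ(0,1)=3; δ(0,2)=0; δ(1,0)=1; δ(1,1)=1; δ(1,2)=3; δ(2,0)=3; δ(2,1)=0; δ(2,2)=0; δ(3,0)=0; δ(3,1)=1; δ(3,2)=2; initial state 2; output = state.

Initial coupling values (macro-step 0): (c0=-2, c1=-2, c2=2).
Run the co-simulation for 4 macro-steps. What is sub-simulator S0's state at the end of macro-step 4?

macro 1: S0 reads c2=2 → after 2×micro: -7/2; S1 reads c0=-7/2 → after 1×micro: 7/2; S2 reads c1=7/2 → after 1×micro: 3 ⇒ (c0=-7/2, c1=7/2, c2=3)
macro 2: S0 reads c2=3 → after 2×micro: -43/8; S1 reads c0=-43/8 → after 1×micro: 43/8; S2 reads c1=43/8 → after 1×micro: 2 ⇒ (c0=-43/8, c1=43/8, c2=2)
macro 3: S0 reads c2=2 → after 2×micro: -139/32; S1 reads c0=-139/32 → after 1×micro: 139/32; S2 reads c1=139/32 → after 1×micro: 0 ⇒ (c0=-139/32, c1=139/32, c2=0)
macro 4: S0 reads c2=0 → after 2×micro: -139/128; S1 reads c0=-139/128 → after 1×micro: 139/128; S2 reads c1=139/128 → after 1×micro: 3 ⇒ (c0=-139/128, c1=139/128, c2=3)

S0 state at macro-step 4 = -139/128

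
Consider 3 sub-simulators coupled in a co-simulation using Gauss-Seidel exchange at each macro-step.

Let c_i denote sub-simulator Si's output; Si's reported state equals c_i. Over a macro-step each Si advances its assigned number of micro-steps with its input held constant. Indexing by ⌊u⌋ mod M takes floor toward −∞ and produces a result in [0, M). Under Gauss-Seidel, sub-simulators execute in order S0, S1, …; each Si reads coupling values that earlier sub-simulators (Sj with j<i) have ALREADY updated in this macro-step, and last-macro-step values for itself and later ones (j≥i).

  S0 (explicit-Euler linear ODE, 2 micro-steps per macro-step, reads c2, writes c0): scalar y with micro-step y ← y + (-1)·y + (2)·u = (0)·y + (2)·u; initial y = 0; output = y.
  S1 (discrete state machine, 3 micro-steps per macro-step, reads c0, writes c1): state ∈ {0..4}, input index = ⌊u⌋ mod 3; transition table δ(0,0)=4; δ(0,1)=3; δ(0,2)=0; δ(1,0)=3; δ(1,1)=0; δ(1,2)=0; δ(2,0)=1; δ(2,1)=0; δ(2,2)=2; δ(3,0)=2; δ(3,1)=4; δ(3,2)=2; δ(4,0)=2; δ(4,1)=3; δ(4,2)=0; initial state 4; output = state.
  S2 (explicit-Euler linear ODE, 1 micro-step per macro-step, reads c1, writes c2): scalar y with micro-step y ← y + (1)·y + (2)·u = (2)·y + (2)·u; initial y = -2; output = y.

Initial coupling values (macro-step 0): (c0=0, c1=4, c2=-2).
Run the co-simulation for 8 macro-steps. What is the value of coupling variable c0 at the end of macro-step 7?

c0 at macro-step 7 = 56

macro 1: S0 reads c2=-2 → after 2×micro: -4; S1 reads c0=-4 → after 3×micro: 0; S2 reads c1=0 → after 1×micro: -4 ⇒ (c0=-4, c1=0, c2=-4)
macro 2: S0 reads c2=-4 → after 2×micro: -8; S1 reads c0=-8 → after 3×micro: 3; S2 reads c1=3 → after 1×micro: -2 ⇒ (c0=-8, c1=3, c2=-2)
macro 3: S0 reads c2=-2 → after 2×micro: -4; S1 reads c0=-4 → after 3×micro: 2; S2 reads c1=2 → after 1×micro: 0 ⇒ (c0=-4, c1=2, c2=0)
macro 4: S0 reads c2=0 → after 2×micro: 0; S1 reads c0=0 → after 3×micro: 2; S2 reads c1=2 → after 1×micro: 4 ⇒ (c0=0, c1=2, c2=4)
macro 5: S0 reads c2=4 → after 2×micro: 8; S1 reads c0=8 → after 3×micro: 2; S2 reads c1=2 → after 1×micro: 12 ⇒ (c0=8, c1=2, c2=12)
macro 6: S0 reads c2=12 → after 2×micro: 24; S1 reads c0=24 → after 3×micro: 2; S2 reads c1=2 → after 1×micro: 28 ⇒ (c0=24, c1=2, c2=28)
macro 7: S0 reads c2=28 → after 2×micro: 56; S1 reads c0=56 → after 3×micro: 2; S2 reads c1=2 → after 1×micro: 60 ⇒ (c0=56, c1=2, c2=60)
macro 8: S0 reads c2=60 → after 2×micro: 120; S1 reads c0=120 → after 3×micro: 2; S2 reads c1=2 → after 1×micro: 124 ⇒ (c0=120, c1=2, c2=124)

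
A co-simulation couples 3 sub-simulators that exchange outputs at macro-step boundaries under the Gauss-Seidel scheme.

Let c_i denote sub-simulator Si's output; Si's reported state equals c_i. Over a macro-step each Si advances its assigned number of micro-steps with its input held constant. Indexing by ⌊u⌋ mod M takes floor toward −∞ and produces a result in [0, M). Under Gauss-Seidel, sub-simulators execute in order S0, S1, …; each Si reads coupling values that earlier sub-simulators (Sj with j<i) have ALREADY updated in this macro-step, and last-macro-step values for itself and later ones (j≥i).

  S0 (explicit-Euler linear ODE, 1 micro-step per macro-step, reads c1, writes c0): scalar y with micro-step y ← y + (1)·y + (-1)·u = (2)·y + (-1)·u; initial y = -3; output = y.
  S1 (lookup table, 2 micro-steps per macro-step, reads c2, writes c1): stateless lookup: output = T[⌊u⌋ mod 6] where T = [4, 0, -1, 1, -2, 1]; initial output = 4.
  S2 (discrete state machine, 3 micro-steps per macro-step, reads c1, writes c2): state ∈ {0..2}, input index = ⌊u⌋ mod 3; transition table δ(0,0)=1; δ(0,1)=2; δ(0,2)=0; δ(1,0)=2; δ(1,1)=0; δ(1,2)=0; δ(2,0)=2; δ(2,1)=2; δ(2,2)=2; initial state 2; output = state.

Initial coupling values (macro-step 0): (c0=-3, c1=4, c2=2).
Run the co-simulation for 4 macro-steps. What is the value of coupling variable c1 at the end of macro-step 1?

macro 1: S0 reads c1=4 → after 1×micro: -10; S1 reads c2=2 → after 2×micro: -1; S2 reads c1=-1 → after 3×micro: 2 ⇒ (c0=-10, c1=-1, c2=2)
macro 2: S0 reads c1=-1 → after 1×micro: -19; S1 reads c2=2 → after 2×micro: -1; S2 reads c1=-1 → after 3×micro: 2 ⇒ (c0=-19, c1=-1, c2=2)
macro 3: S0 reads c1=-1 → after 1×micro: -37; S1 reads c2=2 → after 2×micro: -1; S2 reads c1=-1 → after 3×micro: 2 ⇒ (c0=-37, c1=-1, c2=2)
macro 4: S0 reads c1=-1 → after 1×micro: -73; S1 reads c2=2 → after 2×micro: -1; S2 reads c1=-1 → after 3×micro: 2 ⇒ (c0=-73, c1=-1, c2=2)

c1 at macro-step 1 = -1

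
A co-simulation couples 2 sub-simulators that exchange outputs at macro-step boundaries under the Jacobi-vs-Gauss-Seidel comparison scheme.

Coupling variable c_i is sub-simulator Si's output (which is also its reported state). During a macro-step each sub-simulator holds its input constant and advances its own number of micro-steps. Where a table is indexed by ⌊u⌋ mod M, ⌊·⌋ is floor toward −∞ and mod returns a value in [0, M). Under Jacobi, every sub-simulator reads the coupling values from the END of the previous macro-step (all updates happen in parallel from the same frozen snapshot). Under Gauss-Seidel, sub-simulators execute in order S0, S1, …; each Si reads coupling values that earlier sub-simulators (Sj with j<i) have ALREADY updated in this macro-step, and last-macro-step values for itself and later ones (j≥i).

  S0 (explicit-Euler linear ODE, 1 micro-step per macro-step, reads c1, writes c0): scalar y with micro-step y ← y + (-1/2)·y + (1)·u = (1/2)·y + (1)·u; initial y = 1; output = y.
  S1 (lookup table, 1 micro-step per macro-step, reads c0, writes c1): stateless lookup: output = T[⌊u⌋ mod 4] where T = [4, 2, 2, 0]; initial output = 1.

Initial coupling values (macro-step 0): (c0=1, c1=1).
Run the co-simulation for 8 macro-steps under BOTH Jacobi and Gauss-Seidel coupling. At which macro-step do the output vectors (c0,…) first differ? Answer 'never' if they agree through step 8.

[Jacobi] macro 1: S0 reads c1=1 → after 1×micro: 3/2; S1 reads c0=1 → after 1×micro: 2 ⇒ (c0=3/2, c1=2)
[Jacobi] macro 2: S0 reads c1=2 → after 1×micro: 11/4; S1 reads c0=3/2 → after 1×micro: 2 ⇒ (c0=11/4, c1=2)
[Jacobi] macro 3: S0 reads c1=2 → after 1×micro: 27/8; S1 reads c0=11/4 → after 1×micro: 2 ⇒ (c0=27/8, c1=2)
[Jacobi] macro 4: S0 reads c1=2 → after 1×micro: 59/16; S1 reads c0=27/8 → after 1×micro: 0 ⇒ (c0=59/16, c1=0)
[Jacobi] macro 5: S0 reads c1=0 → after 1×micro: 59/32; S1 reads c0=59/16 → after 1×micro: 0 ⇒ (c0=59/32, c1=0)
[Jacobi] macro 6: S0 reads c1=0 → after 1×micro: 59/64; S1 reads c0=59/32 → after 1×micro: 2 ⇒ (c0=59/64, c1=2)
[Jacobi] macro 7: S0 reads c1=2 → after 1×micro: 315/128; S1 reads c0=59/64 → after 1×micro: 4 ⇒ (c0=315/128, c1=4)
[Jacobi] macro 8: S0 reads c1=4 → after 1×micro: 1339/256; S1 reads c0=315/128 → after 1×micro: 2 ⇒ (c0=1339/256, c1=2)
[Gauss-Seidel] macro 1: S0 reads c1=1 → after 1×micro: 3/2; S1 reads c0=3/2 → after 1×micro: 2 ⇒ (c0=3/2, c1=2)
[Gauss-Seidel] macro 2: S0 reads c1=2 → after 1×micro: 11/4; S1 reads c0=11/4 → after 1×micro: 2 ⇒ (c0=11/4, c1=2)
[Gauss-Seidel] macro 3: S0 reads c1=2 → after 1×micro: 27/8; S1 reads c0=27/8 → after 1×micro: 0 ⇒ (c0=27/8, c1=0)
[Gauss-Seidel] macro 4: S0 reads c1=0 → after 1×micro: 27/16; S1 reads c0=27/16 → after 1×micro: 2 ⇒ (c0=27/16, c1=2)
[Gauss-Seidel] macro 5: S0 reads c1=2 → after 1×micro: 91/32; S1 reads c0=91/32 → after 1×micro: 2 ⇒ (c0=91/32, c1=2)
[Gauss-Seidel] macro 6: S0 reads c1=2 → after 1×micro: 219/64; S1 reads c0=219/64 → after 1×micro: 0 ⇒ (c0=219/64, c1=0)
[Gauss-Seidel] macro 7: S0 reads c1=0 → after 1×micro: 219/128; S1 reads c0=219/128 → after 1×micro: 2 ⇒ (c0=219/128, c1=2)
[Gauss-Seidel] macro 8: S0 reads c1=2 → after 1×micro: 731/256; S1 reads c0=731/256 → after 1×micro: 2 ⇒ (c0=731/256, c1=2)

first divergence at macro-step: 3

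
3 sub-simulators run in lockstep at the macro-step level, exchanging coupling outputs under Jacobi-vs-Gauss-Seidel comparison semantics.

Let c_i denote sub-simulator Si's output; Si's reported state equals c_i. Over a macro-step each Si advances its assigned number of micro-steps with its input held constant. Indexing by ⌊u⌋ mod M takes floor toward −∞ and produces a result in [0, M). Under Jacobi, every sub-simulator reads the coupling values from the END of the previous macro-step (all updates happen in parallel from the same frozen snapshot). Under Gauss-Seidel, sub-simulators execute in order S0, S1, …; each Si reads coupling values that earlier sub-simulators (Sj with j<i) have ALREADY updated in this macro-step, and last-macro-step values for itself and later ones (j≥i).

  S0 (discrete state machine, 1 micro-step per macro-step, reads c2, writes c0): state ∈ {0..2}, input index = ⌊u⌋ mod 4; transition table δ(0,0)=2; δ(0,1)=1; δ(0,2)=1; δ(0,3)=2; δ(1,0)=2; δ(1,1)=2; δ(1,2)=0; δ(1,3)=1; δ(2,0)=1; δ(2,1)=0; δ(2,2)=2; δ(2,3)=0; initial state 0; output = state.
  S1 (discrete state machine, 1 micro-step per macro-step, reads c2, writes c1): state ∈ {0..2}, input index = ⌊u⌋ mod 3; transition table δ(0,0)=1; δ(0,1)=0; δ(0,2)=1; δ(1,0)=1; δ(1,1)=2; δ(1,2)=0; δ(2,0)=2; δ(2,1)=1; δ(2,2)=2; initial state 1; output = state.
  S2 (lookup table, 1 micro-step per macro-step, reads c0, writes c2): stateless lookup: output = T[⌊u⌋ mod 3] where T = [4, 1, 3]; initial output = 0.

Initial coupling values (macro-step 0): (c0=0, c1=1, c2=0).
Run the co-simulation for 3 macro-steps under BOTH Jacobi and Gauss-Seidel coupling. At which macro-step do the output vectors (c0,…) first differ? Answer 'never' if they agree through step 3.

[Jacobi] macro 1: S0 reads c2=0 → after 1×micro: 2; S1 reads c2=0 → after 1×micro: 1; S2 reads c0=0 → after 1×micro: 4 ⇒ (c0=2, c1=1, c2=4)
[Jacobi] macro 2: S0 reads c2=4 → after 1×micro: 1; S1 reads c2=4 → after 1×micro: 2; S2 reads c0=2 → after 1×micro: 3 ⇒ (c0=1, c1=2, c2=3)
[Jacobi] macro 3: S0 reads c2=3 → after 1×micro: 1; S1 reads c2=3 → after 1×micro: 2; S2 reads c0=1 → after 1×micro: 1 ⇒ (c0=1, c1=2, c2=1)
[Gauss-Seidel] macro 1: S0 reads c2=0 → after 1×micro: 2; S1 reads c2=0 → after 1×micro: 1; S2 reads c0=2 → after 1×micro: 3 ⇒ (c0=2, c1=1, c2=3)
[Gauss-Seidel] macro 2: S0 reads c2=3 → after 1×micro: 0; S1 reads c2=3 → after 1×micro: 1; S2 reads c0=0 → after 1×micro: 4 ⇒ (c0=0, c1=1, c2=4)
[Gauss-Seidel] macro 3: S0 reads c2=4 → after 1×micro: 2; S1 reads c2=4 → after 1×micro: 2; S2 reads c0=2 → after 1×micro: 3 ⇒ (c0=2, c1=2, c2=3)

first divergence at macro-step: 1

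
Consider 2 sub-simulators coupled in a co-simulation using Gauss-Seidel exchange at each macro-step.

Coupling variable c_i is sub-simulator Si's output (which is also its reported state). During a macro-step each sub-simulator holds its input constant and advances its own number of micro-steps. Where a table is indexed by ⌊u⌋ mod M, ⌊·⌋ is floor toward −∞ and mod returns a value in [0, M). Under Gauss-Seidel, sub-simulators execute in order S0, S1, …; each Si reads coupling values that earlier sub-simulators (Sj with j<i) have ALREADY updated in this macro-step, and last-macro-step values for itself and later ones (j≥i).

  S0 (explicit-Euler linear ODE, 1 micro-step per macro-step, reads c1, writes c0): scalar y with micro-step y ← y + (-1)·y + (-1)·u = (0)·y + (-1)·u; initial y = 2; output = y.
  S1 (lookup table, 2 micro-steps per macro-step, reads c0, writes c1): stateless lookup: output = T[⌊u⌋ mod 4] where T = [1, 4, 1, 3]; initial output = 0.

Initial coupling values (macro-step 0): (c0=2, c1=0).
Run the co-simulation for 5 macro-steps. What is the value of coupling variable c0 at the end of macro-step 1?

c0 at macro-step 1 = 0

macro 1: S0 reads c1=0 → after 1×micro: 0; S1 reads c0=0 → after 2×micro: 1 ⇒ (c0=0, c1=1)
macro 2: S0 reads c1=1 → after 1×micro: -1; S1 reads c0=-1 → after 2×micro: 3 ⇒ (c0=-1, c1=3)
macro 3: S0 reads c1=3 → after 1×micro: -3; S1 reads c0=-3 → after 2×micro: 4 ⇒ (c0=-3, c1=4)
macro 4: S0 reads c1=4 → after 1×micro: -4; S1 reads c0=-4 → after 2×micro: 1 ⇒ (c0=-4, c1=1)
macro 5: S0 reads c1=1 → after 1×micro: -1; S1 reads c0=-1 → after 2×micro: 3 ⇒ (c0=-1, c1=3)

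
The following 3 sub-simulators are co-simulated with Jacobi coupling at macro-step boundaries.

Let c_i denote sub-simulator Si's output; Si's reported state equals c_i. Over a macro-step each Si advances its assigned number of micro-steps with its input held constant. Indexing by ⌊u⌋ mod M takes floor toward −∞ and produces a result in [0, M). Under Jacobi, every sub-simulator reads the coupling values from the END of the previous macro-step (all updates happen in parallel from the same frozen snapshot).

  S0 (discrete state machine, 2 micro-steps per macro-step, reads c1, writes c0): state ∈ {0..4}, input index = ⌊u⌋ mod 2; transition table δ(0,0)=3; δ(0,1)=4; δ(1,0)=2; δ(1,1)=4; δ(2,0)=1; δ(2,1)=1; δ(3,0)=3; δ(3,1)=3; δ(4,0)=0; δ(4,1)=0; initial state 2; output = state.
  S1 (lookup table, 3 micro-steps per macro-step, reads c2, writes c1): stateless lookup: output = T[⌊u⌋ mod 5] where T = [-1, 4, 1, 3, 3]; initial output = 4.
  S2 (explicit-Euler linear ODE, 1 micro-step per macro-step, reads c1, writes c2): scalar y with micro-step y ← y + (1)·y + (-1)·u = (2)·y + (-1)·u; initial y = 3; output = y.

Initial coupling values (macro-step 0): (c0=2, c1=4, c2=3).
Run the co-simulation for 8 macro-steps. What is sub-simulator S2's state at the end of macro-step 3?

macro 1: S0 reads c1=4 → after 2×micro: 2; S1 reads c2=3 → after 3×micro: 3; S2 reads c1=4 → after 1×micro: 2 ⇒ (c0=2, c1=3, c2=2)
macro 2: S0 reads c1=3 → after 2×micro: 4; S1 reads c2=2 → after 3×micro: 1; S2 reads c1=3 → after 1×micro: 1 ⇒ (c0=4, c1=1, c2=1)
macro 3: S0 reads c1=1 → after 2×micro: 4; S1 reads c2=1 → after 3×micro: 4; S2 reads c1=1 → after 1×micro: 1 ⇒ (c0=4, c1=4, c2=1)
macro 4: S0 reads c1=4 → after 2×micro: 3; S1 reads c2=1 → after 3×micro: 4; S2 reads c1=4 → after 1×micro: -2 ⇒ (c0=3, c1=4, c2=-2)
macro 5: S0 reads c1=4 → after 2×micro: 3; S1 reads c2=-2 → after 3×micro: 3; S2 reads c1=4 → after 1×micro: -8 ⇒ (c0=3, c1=3, c2=-8)
macro 6: S0 reads c1=3 → after 2×micro: 3; S1 reads c2=-8 → after 3×micro: 1; S2 reads c1=3 → after 1×micro: -19 ⇒ (c0=3, c1=1, c2=-19)
macro 7: S0 reads c1=1 → after 2×micro: 3; S1 reads c2=-19 → after 3×micro: 4; S2 reads c1=1 → after 1×micro: -39 ⇒ (c0=3, c1=4, c2=-39)
macro 8: S0 reads c1=4 → after 2×micro: 3; S1 reads c2=-39 → after 3×micro: 4; S2 reads c1=4 → after 1×micro: -82 ⇒ (c0=3, c1=4, c2=-82)

S2 state at macro-step 3 = 1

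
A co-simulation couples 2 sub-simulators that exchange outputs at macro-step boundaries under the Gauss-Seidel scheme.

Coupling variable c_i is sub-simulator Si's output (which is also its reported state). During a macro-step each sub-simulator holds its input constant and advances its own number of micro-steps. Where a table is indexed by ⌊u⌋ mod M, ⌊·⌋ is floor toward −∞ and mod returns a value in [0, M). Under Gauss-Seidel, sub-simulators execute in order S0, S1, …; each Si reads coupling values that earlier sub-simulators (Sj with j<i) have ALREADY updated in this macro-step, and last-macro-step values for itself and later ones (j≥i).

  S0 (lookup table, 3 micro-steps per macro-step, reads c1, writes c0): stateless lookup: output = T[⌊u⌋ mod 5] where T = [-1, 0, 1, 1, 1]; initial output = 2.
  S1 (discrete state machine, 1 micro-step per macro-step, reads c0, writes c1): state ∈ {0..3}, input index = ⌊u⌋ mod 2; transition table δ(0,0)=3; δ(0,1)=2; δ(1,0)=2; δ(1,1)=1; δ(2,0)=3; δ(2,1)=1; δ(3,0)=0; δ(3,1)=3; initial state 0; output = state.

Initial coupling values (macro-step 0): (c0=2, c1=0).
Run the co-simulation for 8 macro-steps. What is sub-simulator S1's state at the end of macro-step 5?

macro 1: S0 reads c1=0 → after 3×micro: -1; S1 reads c0=-1 → after 1×micro: 2 ⇒ (c0=-1, c1=2)
macro 2: S0 reads c1=2 → after 3×micro: 1; S1 reads c0=1 → after 1×micro: 1 ⇒ (c0=1, c1=1)
macro 3: S0 reads c1=1 → after 3×micro: 0; S1 reads c0=0 → after 1×micro: 2 ⇒ (c0=0, c1=2)
macro 4: S0 reads c1=2 → after 3×micro: 1; S1 reads c0=1 → after 1×micro: 1 ⇒ (c0=1, c1=1)
macro 5: S0 reads c1=1 → after 3×micro: 0; S1 reads c0=0 → after 1×micro: 2 ⇒ (c0=0, c1=2)
macro 6: S0 reads c1=2 → after 3×micro: 1; S1 reads c0=1 → after 1×micro: 1 ⇒ (c0=1, c1=1)
macro 7: S0 reads c1=1 → after 3×micro: 0; S1 reads c0=0 → after 1×micro: 2 ⇒ (c0=0, c1=2)
macro 8: S0 reads c1=2 → after 3×micro: 1; S1 reads c0=1 → after 1×micro: 1 ⇒ (c0=1, c1=1)

S1 state at macro-step 5 = 2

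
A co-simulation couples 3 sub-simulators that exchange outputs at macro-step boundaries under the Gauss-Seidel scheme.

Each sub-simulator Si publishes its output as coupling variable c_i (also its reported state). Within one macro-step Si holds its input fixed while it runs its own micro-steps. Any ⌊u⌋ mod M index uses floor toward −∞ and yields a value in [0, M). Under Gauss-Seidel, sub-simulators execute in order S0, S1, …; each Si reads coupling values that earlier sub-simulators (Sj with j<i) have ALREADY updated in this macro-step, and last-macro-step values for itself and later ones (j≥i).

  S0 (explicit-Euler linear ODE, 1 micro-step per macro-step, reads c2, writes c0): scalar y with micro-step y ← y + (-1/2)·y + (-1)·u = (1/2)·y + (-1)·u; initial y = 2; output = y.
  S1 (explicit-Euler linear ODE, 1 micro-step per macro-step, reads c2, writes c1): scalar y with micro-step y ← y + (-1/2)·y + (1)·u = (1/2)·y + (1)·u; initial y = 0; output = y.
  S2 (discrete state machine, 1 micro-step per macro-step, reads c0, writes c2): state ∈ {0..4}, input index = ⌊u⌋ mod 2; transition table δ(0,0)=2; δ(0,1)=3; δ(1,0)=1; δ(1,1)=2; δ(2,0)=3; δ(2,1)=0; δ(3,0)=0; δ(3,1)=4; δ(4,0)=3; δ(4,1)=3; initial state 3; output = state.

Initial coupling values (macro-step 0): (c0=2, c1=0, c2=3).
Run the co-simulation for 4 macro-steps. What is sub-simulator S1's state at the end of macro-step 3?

macro 1: S0 reads c2=3 → after 1×micro: -2; S1 reads c2=3 → after 1×micro: 3; S2 reads c0=-2 → after 1×micro: 0 ⇒ (c0=-2, c1=3, c2=0)
macro 2: S0 reads c2=0 → after 1×micro: -1; S1 reads c2=0 → after 1×micro: 3/2; S2 reads c0=-1 → after 1×micro: 3 ⇒ (c0=-1, c1=3/2, c2=3)
macro 3: S0 reads c2=3 → after 1×micro: -7/2; S1 reads c2=3 → after 1×micro: 15/4; S2 reads c0=-7/2 → after 1×micro: 0 ⇒ (c0=-7/2, c1=15/4, c2=0)
macro 4: S0 reads c2=0 → after 1×micro: -7/4; S1 reads c2=0 → after 1×micro: 15/8; S2 reads c0=-7/4 → after 1×micro: 2 ⇒ (c0=-7/4, c1=15/8, c2=2)

S1 state at macro-step 3 = 15/4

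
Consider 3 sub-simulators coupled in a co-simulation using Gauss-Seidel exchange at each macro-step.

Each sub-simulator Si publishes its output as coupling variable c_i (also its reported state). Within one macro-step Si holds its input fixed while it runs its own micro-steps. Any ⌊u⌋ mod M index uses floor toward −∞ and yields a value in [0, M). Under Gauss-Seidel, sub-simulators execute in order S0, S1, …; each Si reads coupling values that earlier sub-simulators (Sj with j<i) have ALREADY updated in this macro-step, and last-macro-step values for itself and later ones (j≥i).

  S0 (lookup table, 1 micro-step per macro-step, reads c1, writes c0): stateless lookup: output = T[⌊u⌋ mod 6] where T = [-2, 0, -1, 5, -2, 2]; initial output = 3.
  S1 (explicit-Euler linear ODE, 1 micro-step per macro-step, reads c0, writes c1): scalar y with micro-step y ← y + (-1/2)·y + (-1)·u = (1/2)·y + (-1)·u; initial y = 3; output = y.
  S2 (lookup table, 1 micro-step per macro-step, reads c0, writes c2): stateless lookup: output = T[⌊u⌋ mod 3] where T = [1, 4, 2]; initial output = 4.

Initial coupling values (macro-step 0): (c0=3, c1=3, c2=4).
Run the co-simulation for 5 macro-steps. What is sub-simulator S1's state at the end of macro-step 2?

S1 state at macro-step 2 = -3/4

macro 1: S0 reads c1=3 → after 1×micro: 5; S1 reads c0=5 → after 1×micro: -7/2; S2 reads c0=5 → after 1×micro: 2 ⇒ (c0=5, c1=-7/2, c2=2)
macro 2: S0 reads c1=-7/2 → after 1×micro: -1; S1 reads c0=-1 → after 1×micro: -3/4; S2 reads c0=-1 → after 1×micro: 2 ⇒ (c0=-1, c1=-3/4, c2=2)
macro 3: S0 reads c1=-3/4 → after 1×micro: 2; S1 reads c0=2 → after 1×micro: -19/8; S2 reads c0=2 → after 1×micro: 2 ⇒ (c0=2, c1=-19/8, c2=2)
macro 4: S0 reads c1=-19/8 → after 1×micro: 5; S1 reads c0=5 → after 1×micro: -99/16; S2 reads c0=5 → after 1×micro: 2 ⇒ (c0=5, c1=-99/16, c2=2)
macro 5: S0 reads c1=-99/16 → after 1×micro: 2; S1 reads c0=2 → after 1×micro: -163/32; S2 reads c0=2 → after 1×micro: 2 ⇒ (c0=2, c1=-163/32, c2=2)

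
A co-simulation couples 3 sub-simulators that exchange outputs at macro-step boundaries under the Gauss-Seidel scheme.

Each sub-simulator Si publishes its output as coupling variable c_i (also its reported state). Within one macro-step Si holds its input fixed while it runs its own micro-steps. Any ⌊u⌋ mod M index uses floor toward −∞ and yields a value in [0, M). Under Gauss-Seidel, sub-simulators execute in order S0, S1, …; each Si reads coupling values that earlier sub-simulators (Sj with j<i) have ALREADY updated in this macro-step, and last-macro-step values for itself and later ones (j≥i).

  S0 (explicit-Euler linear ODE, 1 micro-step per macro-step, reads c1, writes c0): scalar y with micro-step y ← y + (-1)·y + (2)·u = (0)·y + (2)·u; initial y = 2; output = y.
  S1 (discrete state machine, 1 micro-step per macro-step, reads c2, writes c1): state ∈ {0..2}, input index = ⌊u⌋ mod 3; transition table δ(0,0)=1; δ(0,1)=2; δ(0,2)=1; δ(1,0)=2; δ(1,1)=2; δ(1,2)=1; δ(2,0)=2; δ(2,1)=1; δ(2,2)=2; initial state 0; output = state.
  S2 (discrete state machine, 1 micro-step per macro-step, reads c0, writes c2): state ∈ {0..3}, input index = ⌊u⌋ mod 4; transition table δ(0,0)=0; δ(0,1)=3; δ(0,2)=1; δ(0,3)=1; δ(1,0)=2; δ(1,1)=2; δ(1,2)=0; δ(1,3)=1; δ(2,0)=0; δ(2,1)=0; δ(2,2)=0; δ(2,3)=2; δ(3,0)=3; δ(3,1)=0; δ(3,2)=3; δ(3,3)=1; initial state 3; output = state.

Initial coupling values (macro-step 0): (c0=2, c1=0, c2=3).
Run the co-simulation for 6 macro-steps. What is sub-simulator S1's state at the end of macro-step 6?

macro 1: S0 reads c1=0 → after 1×micro: 0; S1 reads c2=3 → after 1×micro: 1; S2 reads c0=0 → after 1×micro: 3 ⇒ (c0=0, c1=1, c2=3)
macro 2: S0 reads c1=1 → after 1×micro: 2; S1 reads c2=3 → after 1×micro: 2; S2 reads c0=2 → after 1×micro: 3 ⇒ (c0=2, c1=2, c2=3)
macro 3: S0 reads c1=2 → after 1×micro: 4; S1 reads c2=3 → after 1×micro: 2; S2 reads c0=4 → after 1×micro: 3 ⇒ (c0=4, c1=2, c2=3)
macro 4: S0 reads c1=2 → after 1×micro: 4; S1 reads c2=3 → after 1×micro: 2; S2 reads c0=4 → after 1×micro: 3 ⇒ (c0=4, c1=2, c2=3)
macro 5: S0 reads c1=2 → after 1×micro: 4; S1 reads c2=3 → after 1×micro: 2; S2 reads c0=4 → after 1×micro: 3 ⇒ (c0=4, c1=2, c2=3)
macro 6: S0 reads c1=2 → after 1×micro: 4; S1 reads c2=3 → after 1×micro: 2; S2 reads c0=4 → after 1×micro: 3 ⇒ (c0=4, c1=2, c2=3)

S1 state at macro-step 6 = 2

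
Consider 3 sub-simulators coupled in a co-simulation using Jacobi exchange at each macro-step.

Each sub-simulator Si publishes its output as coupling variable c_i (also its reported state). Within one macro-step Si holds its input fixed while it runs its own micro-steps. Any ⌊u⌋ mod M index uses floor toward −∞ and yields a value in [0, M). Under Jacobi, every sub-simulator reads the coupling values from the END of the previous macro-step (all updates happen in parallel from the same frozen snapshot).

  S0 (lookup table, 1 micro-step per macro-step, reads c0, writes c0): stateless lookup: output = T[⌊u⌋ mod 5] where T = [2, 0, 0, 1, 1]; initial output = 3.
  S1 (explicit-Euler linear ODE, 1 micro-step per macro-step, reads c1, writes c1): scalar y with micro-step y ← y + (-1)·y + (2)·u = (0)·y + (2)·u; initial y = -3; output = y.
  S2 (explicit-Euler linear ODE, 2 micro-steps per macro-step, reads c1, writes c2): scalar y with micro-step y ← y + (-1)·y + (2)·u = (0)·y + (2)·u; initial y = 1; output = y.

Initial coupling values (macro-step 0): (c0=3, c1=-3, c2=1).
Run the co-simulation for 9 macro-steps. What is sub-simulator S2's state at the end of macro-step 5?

macro 1: S0 reads c0=3 → after 1×micro: 1; S1 reads c1=-3 → after 1×micro: -6; S2 reads c1=-3 → after 2×micro: -6 ⇒ (c0=1, c1=-6, c2=-6)
macro 2: S0 reads c0=1 → after 1×micro: 0; S1 reads c1=-6 → after 1×micro: -12; S2 reads c1=-6 → after 2×micro: -12 ⇒ (c0=0, c1=-12, c2=-12)
macro 3: S0 reads c0=0 → after 1×micro: 2; S1 reads c1=-12 → after 1×micro: -24; S2 reads c1=-12 → after 2×micro: -24 ⇒ (c0=2, c1=-24, c2=-24)
macro 4: S0 reads c0=2 → after 1×micro: 0; S1 reads c1=-24 → after 1×micro: -48; S2 reads c1=-24 → after 2×micro: -48 ⇒ (c0=0, c1=-48, c2=-48)
macro 5: S0 reads c0=0 → after 1×micro: 2; S1 reads c1=-48 → after 1×micro: -96; S2 reads c1=-48 → after 2×micro: -96 ⇒ (c0=2, c1=-96, c2=-96)
macro 6: S0 reads c0=2 → after 1×micro: 0; S1 reads c1=-96 → after 1×micro: -192; S2 reads c1=-96 → after 2×micro: -192 ⇒ (c0=0, c1=-192, c2=-192)
macro 7: S0 reads c0=0 → after 1×micro: 2; S1 reads c1=-192 → after 1×micro: -384; S2 reads c1=-192 → after 2×micro: -384 ⇒ (c0=2, c1=-384, c2=-384)
macro 8: S0 reads c0=2 → after 1×micro: 0; S1 reads c1=-384 → after 1×micro: -768; S2 reads c1=-384 → after 2×micro: -768 ⇒ (c0=0, c1=-768, c2=-768)
macro 9: S0 reads c0=0 → after 1×micro: 2; S1 reads c1=-768 → after 1×micro: -1536; S2 reads c1=-768 → after 2×micro: -1536 ⇒ (c0=2, c1=-1536, c2=-1536)

S2 state at macro-step 5 = -96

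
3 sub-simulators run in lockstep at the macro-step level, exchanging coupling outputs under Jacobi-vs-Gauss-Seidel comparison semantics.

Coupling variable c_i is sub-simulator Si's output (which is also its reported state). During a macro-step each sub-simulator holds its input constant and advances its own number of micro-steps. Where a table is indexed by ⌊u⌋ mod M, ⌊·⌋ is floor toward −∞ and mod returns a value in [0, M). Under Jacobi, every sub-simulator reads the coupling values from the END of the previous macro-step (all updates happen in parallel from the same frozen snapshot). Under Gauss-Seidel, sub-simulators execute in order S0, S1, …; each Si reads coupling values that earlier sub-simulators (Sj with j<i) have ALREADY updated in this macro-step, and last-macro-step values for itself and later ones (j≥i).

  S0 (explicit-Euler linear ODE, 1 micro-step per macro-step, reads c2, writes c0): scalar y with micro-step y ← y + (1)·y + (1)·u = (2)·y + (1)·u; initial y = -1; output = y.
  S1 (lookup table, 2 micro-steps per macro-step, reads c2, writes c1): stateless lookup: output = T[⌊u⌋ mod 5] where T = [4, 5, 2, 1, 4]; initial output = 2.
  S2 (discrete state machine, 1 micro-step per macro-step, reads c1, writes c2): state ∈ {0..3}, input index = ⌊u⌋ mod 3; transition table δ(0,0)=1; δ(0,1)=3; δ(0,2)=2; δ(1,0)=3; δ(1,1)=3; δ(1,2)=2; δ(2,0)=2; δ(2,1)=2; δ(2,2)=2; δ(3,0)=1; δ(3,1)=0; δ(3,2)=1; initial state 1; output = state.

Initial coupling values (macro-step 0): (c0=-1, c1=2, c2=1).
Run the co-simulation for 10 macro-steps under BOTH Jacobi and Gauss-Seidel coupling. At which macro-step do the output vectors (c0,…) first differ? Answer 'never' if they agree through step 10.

first divergence at macro-step: never

[Jacobi] macro 1: S0 reads c2=1 → after 1×micro: -1; S1 reads c2=1 → after 2×micro: 5; S2 reads c1=2 → after 1×micro: 2 ⇒ (c0=-1, c1=5, c2=2)
[Jacobi] macro 2: S0 reads c2=2 → after 1×micro: 0; S1 reads c2=2 → after 2×micro: 2; S2 reads c1=5 → after 1×micro: 2 ⇒ (c0=0, c1=2, c2=2)
[Jacobi] macro 3: S0 reads c2=2 → after 1×micro: 2; S1 reads c2=2 → after 2×micro: 2; S2 reads c1=2 → after 1×micro: 2 ⇒ (c0=2, c1=2, c2=2)
[Jacobi] macro 4: S0 reads c2=2 → after 1×micro: 6; S1 reads c2=2 → after 2×micro: 2; S2 reads c1=2 → after 1×micro: 2 ⇒ (c0=6, c1=2, c2=2)
[Jacobi] macro 5: S0 reads c2=2 → after 1×micro: 14; S1 reads c2=2 → after 2×micro: 2; S2 reads c1=2 → after 1×micro: 2 ⇒ (c0=14, c1=2, c2=2)
[Jacobi] macro 6: S0 reads c2=2 → after 1×micro: 30; S1 reads c2=2 → after 2×micro: 2; S2 reads c1=2 → after 1×micro: 2 ⇒ (c0=30, c1=2, c2=2)
[Jacobi] macro 7: S0 reads c2=2 → after 1×micro: 62; S1 reads c2=2 → after 2×micro: 2; S2 reads c1=2 → after 1×micro: 2 ⇒ (c0=62, c1=2, c2=2)
[Jacobi] macro 8: S0 reads c2=2 → after 1×micro: 126; S1 reads c2=2 → after 2×micro: 2; S2 reads c1=2 → after 1×micro: 2 ⇒ (c0=126, c1=2, c2=2)
[Jacobi] macro 9: S0 reads c2=2 → after 1×micro: 254; S1 reads c2=2 → after 2×micro: 2; S2 reads c1=2 → after 1×micro: 2 ⇒ (c0=254, c1=2, c2=2)
[Jacobi] macro 10: S0 reads c2=2 → after 1×micro: 510; S1 reads c2=2 → after 2×micro: 2; S2 reads c1=2 → after 1×micro: 2 ⇒ (c0=510, c1=2, c2=2)
[Gauss-Seidel] macro 1: S0 reads c2=1 → after 1×micro: -1; S1 reads c2=1 → after 2×micro: 5; S2 reads c1=5 → after 1×micro: 2 ⇒ (c0=-1, c1=5, c2=2)
[Gauss-Seidel] macro 2: S0 reads c2=2 → after 1×micro: 0; S1 reads c2=2 → after 2×micro: 2; S2 reads c1=2 → after 1×micro: 2 ⇒ (c0=0, c1=2, c2=2)
[Gauss-Seidel] macro 3: S0 reads c2=2 → after 1×micro: 2; S1 reads c2=2 → after 2×micro: 2; S2 reads c1=2 → after 1×micro: 2 ⇒ (c0=2, c1=2, c2=2)
[Gauss-Seidel] macro 4: S0 reads c2=2 → after 1×micro: 6; S1 reads c2=2 → after 2×micro: 2; S2 reads c1=2 → after 1×micro: 2 ⇒ (c0=6, c1=2, c2=2)
[Gauss-Seidel] macro 5: S0 reads c2=2 → after 1×micro: 14; S1 reads c2=2 → after 2×micro: 2; S2 reads c1=2 → after 1×micro: 2 ⇒ (c0=14, c1=2, c2=2)
[Gauss-Seidel] macro 6: S0 reads c2=2 → after 1×micro: 30; S1 reads c2=2 → after 2×micro: 2; S2 reads c1=2 → after 1×micro: 2 ⇒ (c0=30, c1=2, c2=2)
[Gauss-Seidel] macro 7: S0 reads c2=2 → after 1×micro: 62; S1 reads c2=2 → after 2×micro: 2; S2 reads c1=2 → after 1×micro: 2 ⇒ (c0=62, c1=2, c2=2)
[Gauss-Seidel] macro 8: S0 reads c2=2 → after 1×micro: 126; S1 reads c2=2 → after 2×micro: 2; S2 reads c1=2 → after 1×micro: 2 ⇒ (c0=126, c1=2, c2=2)
[Gauss-Seidel] macro 9: S0 reads c2=2 → after 1×micro: 254; S1 reads c2=2 → after 2×micro: 2; S2 reads c1=2 → after 1×micro: 2 ⇒ (c0=254, c1=2, c2=2)
[Gauss-Seidel] macro 10: S0 reads c2=2 → after 1×micro: 510; S1 reads c2=2 → after 2×micro: 2; S2 reads c1=2 → after 1×micro: 2 ⇒ (c0=510, c1=2, c2=2)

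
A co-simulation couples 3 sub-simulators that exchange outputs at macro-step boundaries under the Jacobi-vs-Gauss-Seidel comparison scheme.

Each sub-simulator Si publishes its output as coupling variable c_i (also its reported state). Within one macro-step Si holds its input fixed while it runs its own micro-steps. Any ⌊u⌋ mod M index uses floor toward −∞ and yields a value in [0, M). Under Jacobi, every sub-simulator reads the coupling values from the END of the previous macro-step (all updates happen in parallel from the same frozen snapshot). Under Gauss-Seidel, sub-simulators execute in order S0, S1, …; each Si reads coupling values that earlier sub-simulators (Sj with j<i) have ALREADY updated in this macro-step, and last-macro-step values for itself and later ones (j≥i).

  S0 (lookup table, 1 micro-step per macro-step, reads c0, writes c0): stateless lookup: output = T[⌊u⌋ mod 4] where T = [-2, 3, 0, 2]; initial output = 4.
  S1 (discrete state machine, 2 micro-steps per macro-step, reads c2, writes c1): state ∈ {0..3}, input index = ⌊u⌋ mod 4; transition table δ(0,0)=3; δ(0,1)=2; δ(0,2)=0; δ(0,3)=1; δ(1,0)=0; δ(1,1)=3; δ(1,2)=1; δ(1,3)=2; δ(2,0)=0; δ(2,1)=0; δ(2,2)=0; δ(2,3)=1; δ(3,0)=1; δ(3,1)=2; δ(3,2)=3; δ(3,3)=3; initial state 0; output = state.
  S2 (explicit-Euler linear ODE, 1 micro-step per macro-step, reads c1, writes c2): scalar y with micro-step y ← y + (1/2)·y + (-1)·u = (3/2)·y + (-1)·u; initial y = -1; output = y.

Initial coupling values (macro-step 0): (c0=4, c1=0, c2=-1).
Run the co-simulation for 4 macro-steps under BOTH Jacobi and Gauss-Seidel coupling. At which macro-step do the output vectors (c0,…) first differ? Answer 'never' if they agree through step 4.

first divergence at macro-step: 1

[Jacobi] macro 1: S0 reads c0=4 → after 1×micro: -2; S1 reads c2=-1 → after 2×micro: 2; S2 reads c1=0 → after 1×micro: -3/2 ⇒ (c0=-2, c1=2, c2=-3/2)
[Jacobi] macro 2: S0 reads c0=-2 → after 1×micro: 0; S1 reads c2=-3/2 → after 2×micro: 0; S2 reads c1=2 → after 1×micro: -17/4 ⇒ (c0=0, c1=0, c2=-17/4)
[Jacobi] macro 3: S0 reads c0=0 → after 1×micro: -2; S1 reads c2=-17/4 → after 2×micro: 2; S2 reads c1=0 → after 1×micro: -51/8 ⇒ (c0=-2, c1=2, c2=-51/8)
[Jacobi] macro 4: S0 reads c0=-2 → after 1×micro: 0; S1 reads c2=-51/8 → after 2×micro: 2; S2 reads c1=2 → after 1×micro: -185/16 ⇒ (c0=0, c1=2, c2=-185/16)
[Gauss-Seidel] macro 1: S0 reads c0=4 → after 1×micro: -2; S1 reads c2=-1 → after 2×micro: 2; S2 reads c1=2 → after 1×micro: -7/2 ⇒ (c0=-2, c1=2, c2=-7/2)
[Gauss-Seidel] macro 2: S0 reads c0=-2 → after 1×micro: 0; S1 reads c2=-7/2 → after 2×micro: 3; S2 reads c1=3 → after 1×micro: -33/4 ⇒ (c0=0, c1=3, c2=-33/4)
[Gauss-Seidel] macro 3: S0 reads c0=0 → after 1×micro: -2; S1 reads c2=-33/4 → after 2×micro: 3; S2 reads c1=3 → after 1×micro: -123/8 ⇒ (c0=-2, c1=3, c2=-123/8)
[Gauss-Seidel] macro 4: S0 reads c0=-2 → after 1×micro: 0; S1 reads c2=-123/8 → after 2×micro: 0; S2 reads c1=0 → after 1×micro: -369/16 ⇒ (c0=0, c1=0, c2=-369/16)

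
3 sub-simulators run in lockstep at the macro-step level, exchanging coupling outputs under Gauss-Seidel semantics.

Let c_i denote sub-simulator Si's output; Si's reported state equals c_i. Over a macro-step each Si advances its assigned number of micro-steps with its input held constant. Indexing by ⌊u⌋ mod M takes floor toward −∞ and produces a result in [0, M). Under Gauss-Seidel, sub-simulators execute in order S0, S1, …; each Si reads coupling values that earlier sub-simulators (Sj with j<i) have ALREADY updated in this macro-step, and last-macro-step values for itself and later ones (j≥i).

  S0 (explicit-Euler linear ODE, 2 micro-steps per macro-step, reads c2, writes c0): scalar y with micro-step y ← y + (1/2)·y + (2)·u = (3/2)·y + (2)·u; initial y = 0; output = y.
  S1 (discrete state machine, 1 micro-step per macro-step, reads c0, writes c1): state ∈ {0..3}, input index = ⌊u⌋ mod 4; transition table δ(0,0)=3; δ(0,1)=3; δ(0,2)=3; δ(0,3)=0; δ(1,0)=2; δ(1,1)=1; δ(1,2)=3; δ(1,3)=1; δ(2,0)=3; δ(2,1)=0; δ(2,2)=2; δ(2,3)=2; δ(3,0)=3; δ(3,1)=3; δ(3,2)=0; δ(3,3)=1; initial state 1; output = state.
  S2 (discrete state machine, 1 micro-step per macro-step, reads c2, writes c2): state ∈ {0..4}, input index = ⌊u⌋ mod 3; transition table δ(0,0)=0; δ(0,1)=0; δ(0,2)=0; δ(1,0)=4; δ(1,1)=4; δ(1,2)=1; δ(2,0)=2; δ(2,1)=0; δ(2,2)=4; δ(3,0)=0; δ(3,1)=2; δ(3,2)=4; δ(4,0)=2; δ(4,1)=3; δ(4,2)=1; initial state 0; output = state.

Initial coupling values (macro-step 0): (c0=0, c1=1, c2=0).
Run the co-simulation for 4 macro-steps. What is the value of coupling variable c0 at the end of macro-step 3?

c0 at macro-step 3 = 0

macro 1: S0 reads c2=0 → after 2×micro: 0; S1 reads c0=0 → after 1×micro: 2; S2 reads c2=0 → after 1×micro: 0 ⇒ (c0=0, c1=2, c2=0)
macro 2: S0 reads c2=0 → after 2×micro: 0; S1 reads c0=0 → after 1×micro: 3; S2 reads c2=0 → after 1×micro: 0 ⇒ (c0=0, c1=3, c2=0)
macro 3: S0 reads c2=0 → after 2×micro: 0; S1 reads c0=0 → after 1×micro: 3; S2 reads c2=0 → after 1×micro: 0 ⇒ (c0=0, c1=3, c2=0)
macro 4: S0 reads c2=0 → after 2×micro: 0; S1 reads c0=0 → after 1×micro: 3; S2 reads c2=0 → after 1×micro: 0 ⇒ (c0=0, c1=3, c2=0)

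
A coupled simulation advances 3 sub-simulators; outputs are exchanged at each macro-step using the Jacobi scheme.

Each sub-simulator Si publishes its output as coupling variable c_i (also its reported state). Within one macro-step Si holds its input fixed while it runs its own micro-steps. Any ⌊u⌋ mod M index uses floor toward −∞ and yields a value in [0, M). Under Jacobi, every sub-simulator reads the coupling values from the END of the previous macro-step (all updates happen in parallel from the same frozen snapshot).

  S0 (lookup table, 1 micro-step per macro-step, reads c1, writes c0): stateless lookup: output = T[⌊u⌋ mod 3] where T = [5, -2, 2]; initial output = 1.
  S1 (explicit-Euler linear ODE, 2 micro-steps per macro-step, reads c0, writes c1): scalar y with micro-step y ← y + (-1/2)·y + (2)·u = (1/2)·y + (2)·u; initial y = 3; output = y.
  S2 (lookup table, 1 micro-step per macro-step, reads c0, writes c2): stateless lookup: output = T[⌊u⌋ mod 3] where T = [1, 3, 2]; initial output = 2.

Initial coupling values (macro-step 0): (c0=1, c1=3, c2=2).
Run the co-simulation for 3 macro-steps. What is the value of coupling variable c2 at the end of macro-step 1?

macro 1: S0 reads c1=3 → after 1×micro: 5; S1 reads c0=1 → after 2×micro: 15/4; S2 reads c0=1 → after 1×micro: 3 ⇒ (c0=5, c1=15/4, c2=3)
macro 2: S0 reads c1=15/4 → after 1×micro: 5; S1 reads c0=5 → after 2×micro: 255/16; S2 reads c0=5 → after 1×micro: 2 ⇒ (c0=5, c1=255/16, c2=2)
macro 3: S0 reads c1=255/16 → after 1×micro: 5; S1 reads c0=5 → after 2×micro: 1215/64; S2 reads c0=5 → after 1×micro: 2 ⇒ (c0=5, c1=1215/64, c2=2)

c2 at macro-step 1 = 3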